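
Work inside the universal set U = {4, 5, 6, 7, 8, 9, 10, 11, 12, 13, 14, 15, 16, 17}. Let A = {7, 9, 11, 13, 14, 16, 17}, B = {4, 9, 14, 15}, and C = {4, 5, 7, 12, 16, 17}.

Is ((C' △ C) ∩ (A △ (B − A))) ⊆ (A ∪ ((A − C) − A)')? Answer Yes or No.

C' = {6, 8, 9, 10, 11, 13, 14, 15}
C' △ C = {4, 5, 6, 7, 8, 9, 10, 11, 12, 13, 14, 15, 16, 17}
B − A = {4, 15}
A △ (B − A) = {4, 7, 9, 11, 13, 14, 15, 16, 17}
(C' △ C) ∩ (A △ (B − A)) = {4, 7, 9, 11, 13, 14, 15, 16, 17}
A − C = {9, 11, 13, 14}
(A − C) − A = {}
((A − C) − A)' = {4, 5, 6, 7, 8, 9, 10, 11, 12, 13, 14, 15, 16, 17}
A ∪ ((A − C) − A)' = {4, 5, 6, 7, 8, 9, 10, 11, 12, 13, 14, 15, 16, 17}
Every element of {4, 7, 9, 11, 13, 14, 15, 16, 17} is in {4, 5, 6, 7, 8, 9, 10, 11, 12, 13, 14, 15, 16, 17}, so (C' △ C) ∩ (A △ (B − A)) ⊆ A ∪ ((A − C) − A)'.

Yes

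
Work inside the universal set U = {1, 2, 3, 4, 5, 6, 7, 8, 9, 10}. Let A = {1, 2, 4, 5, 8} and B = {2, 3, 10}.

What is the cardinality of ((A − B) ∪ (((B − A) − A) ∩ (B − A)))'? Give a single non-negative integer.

4

A − B = {1, 4, 5, 8}
B − A = {3, 10}
(B − A) − A = {3, 10}
((B − A) − A) ∩ (B − A) = {3, 10}
(A − B) ∪ (((B − A) − A) ∩ (B − A)) = {1, 3, 4, 5, 8, 10}
((A − B) ∪ (((B − A) − A) ∩ (B − A)))' = {2, 6, 7, 9}
|((A − B) ∪ (((B − A) − A) ∩ (B − A)))'| = 4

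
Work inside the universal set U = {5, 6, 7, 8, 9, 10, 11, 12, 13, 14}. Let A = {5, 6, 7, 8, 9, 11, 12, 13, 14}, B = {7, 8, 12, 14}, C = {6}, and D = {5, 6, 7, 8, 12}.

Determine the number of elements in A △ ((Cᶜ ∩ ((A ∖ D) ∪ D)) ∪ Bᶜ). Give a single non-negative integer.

Cᶜ = {5, 7, 8, 9, 10, 11, 12, 13, 14}
A ∖ D = {9, 11, 13, 14}
(A ∖ D) ∪ D = {5, 6, 7, 8, 9, 11, 12, 13, 14}
Cᶜ ∩ ((A ∖ D) ∪ D) = {5, 7, 8, 9, 11, 12, 13, 14}
Bᶜ = {5, 6, 9, 10, 11, 13}
(Cᶜ ∩ ((A ∖ D) ∪ D)) ∪ Bᶜ = {5, 6, 7, 8, 9, 10, 11, 12, 13, 14}
A △ ((Cᶜ ∩ ((A ∖ D) ∪ D)) ∪ Bᶜ) = {10}
|A △ ((Cᶜ ∩ ((A ∖ D) ∪ D)) ∪ Bᶜ)| = 1

1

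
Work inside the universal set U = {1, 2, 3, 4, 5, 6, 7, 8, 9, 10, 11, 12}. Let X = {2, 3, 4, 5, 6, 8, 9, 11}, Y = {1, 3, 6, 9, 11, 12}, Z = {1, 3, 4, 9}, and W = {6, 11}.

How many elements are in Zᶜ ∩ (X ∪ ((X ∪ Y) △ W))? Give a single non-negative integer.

6

Zᶜ = {2, 5, 6, 7, 8, 10, 11, 12}
X ∪ Y = {1, 2, 3, 4, 5, 6, 8, 9, 11, 12}
(X ∪ Y) △ W = {1, 2, 3, 4, 5, 8, 9, 12}
X ∪ ((X ∪ Y) △ W) = {1, 2, 3, 4, 5, 6, 8, 9, 11, 12}
Zᶜ ∩ (X ∪ ((X ∪ Y) △ W)) = {2, 5, 6, 8, 11, 12}
|Zᶜ ∩ (X ∪ ((X ∪ Y) △ W))| = 6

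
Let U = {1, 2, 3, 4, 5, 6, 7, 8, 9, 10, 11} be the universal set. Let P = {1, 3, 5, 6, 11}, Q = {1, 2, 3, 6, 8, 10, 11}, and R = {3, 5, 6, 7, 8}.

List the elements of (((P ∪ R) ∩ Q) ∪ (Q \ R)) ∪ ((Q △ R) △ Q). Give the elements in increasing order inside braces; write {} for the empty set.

{1, 2, 3, 5, 6, 7, 8, 10, 11}

P ∪ R = {1, 3, 5, 6, 7, 8, 11}
(P ∪ R) ∩ Q = {1, 3, 6, 8, 11}
Q \ R = {1, 2, 10, 11}
((P ∪ R) ∩ Q) ∪ (Q \ R) = {1, 2, 3, 6, 8, 10, 11}
Q △ R = {1, 2, 5, 7, 10, 11}
(Q △ R) △ Q = {3, 5, 6, 7, 8}
(((P ∪ R) ∩ Q) ∪ (Q \ R)) ∪ ((Q △ R) △ Q) = {1, 2, 3, 5, 6, 7, 8, 10, 11}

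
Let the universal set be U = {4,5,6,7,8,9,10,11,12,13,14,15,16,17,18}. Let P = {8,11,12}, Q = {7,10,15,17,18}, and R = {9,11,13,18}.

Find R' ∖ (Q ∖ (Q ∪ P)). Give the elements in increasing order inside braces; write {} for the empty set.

{4,5,6,7,8,10,12,14,15,16,17}

R' = {4,5,6,7,8,10,12,14,15,16,17}
Q ∪ P = {7,8,10,11,12,15,17,18}
Q ∖ (Q ∪ P) = {}
R' ∖ (Q ∖ (Q ∪ P)) = {4,5,6,7,8,10,12,14,15,16,17}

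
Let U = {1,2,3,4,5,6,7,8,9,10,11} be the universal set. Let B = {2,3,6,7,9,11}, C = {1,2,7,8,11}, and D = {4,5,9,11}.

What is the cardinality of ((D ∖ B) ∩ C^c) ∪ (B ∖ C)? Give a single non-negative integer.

D ∖ B = {4,5}
C^c = {3,4,5,6,9,10}
(D ∖ B) ∩ C^c = {4,5}
B ∖ C = {3,6,9}
((D ∖ B) ∩ C^c) ∪ (B ∖ C) = {3,4,5,6,9}
|((D ∖ B) ∩ C^c) ∪ (B ∖ C)| = 5

5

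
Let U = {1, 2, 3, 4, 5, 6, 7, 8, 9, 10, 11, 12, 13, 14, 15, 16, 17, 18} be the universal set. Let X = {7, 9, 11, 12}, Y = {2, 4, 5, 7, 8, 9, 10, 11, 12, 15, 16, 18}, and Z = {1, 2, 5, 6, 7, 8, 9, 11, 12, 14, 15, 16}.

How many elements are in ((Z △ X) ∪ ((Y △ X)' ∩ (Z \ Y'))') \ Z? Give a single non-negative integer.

Z △ X = {1, 2, 5, 6, 8, 14, 15, 16}
Y △ X = {2, 4, 5, 8, 10, 15, 16, 18}
(Y △ X)' = {1, 3, 6, 7, 9, 11, 12, 13, 14, 17}
Y' = {1, 3, 6, 13, 14, 17}
Z \ Y' = {2, 5, 7, 8, 9, 11, 12, 15, 16}
(Y △ X)' ∩ (Z \ Y') = {7, 9, 11, 12}
((Y △ X)' ∩ (Z \ Y'))' = {1, 2, 3, 4, 5, 6, 8, 10, 13, 14, 15, 16, 17, 18}
(Z △ X) ∪ ((Y △ X)' ∩ (Z \ Y'))' = {1, 2, 3, 4, 5, 6, 8, 10, 13, 14, 15, 16, 17, 18}
((Z △ X) ∪ ((Y △ X)' ∩ (Z \ Y'))') \ Z = {3, 4, 10, 13, 17, 18}
|((Z △ X) ∪ ((Y △ X)' ∩ (Z \ Y'))') \ Z| = 6

6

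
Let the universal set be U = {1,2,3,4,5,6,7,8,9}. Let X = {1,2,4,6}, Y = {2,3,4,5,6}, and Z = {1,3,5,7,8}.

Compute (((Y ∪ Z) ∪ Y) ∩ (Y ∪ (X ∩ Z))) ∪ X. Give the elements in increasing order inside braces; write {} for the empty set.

Y ∪ Z = {1,2,3,4,5,6,7,8}
(Y ∪ Z) ∪ Y = {1,2,3,4,5,6,7,8}
X ∩ Z = {1}
Y ∪ (X ∩ Z) = {1,2,3,4,5,6}
((Y ∪ Z) ∪ Y) ∩ (Y ∪ (X ∩ Z)) = {1,2,3,4,5,6}
(((Y ∪ Z) ∪ Y) ∩ (Y ∪ (X ∩ Z))) ∪ X = {1,2,3,4,5,6}

{1,2,3,4,5,6}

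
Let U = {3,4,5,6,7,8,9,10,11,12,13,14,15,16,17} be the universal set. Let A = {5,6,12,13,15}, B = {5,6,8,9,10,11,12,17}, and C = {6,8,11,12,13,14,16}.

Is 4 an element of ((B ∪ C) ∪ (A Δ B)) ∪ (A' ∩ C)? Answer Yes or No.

No

4 ∉ B and 4 ∉ C, so 4 ∉ B ∪ C
4 ∉ A and 4 ∉ B, so 4 ∉ A Δ B
4 ∉ (B ∪ C) and 4 ∉ (A Δ B), so 4 ∉ (B ∪ C) ∪ (A Δ B)
4 ∉ A, so 4 ∈ A'
4 ∈ A' and 4 ∉ C, so 4 ∉ A' ∩ C
4 ∉ ((B ∪ C) ∪ (A Δ B)) and 4 ∉ (A' ∩ C), so 4 ∉ ((B ∪ C) ∪ (A Δ B)) ∪ (A' ∩ C)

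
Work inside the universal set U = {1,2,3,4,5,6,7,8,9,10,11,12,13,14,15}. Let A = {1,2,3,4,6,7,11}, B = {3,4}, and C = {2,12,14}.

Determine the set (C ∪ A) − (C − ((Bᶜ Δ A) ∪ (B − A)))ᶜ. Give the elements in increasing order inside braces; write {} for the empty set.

C ∪ A = {1,2,3,4,6,7,11,12,14}
Bᶜ = {1,2,5,6,7,8,9,10,11,12,13,14,15}
Bᶜ Δ A = {3,4,5,8,9,10,12,13,14,15}
B − A = {}
(Bᶜ Δ A) ∪ (B − A) = {3,4,5,8,9,10,12,13,14,15}
C − ((Bᶜ Δ A) ∪ (B − A)) = {2}
(C − ((Bᶜ Δ A) ∪ (B − A)))ᶜ = {1,3,4,5,6,7,8,9,10,11,12,13,14,15}
(C ∪ A) − (C − ((Bᶜ Δ A) ∪ (B − A)))ᶜ = {2}

{2}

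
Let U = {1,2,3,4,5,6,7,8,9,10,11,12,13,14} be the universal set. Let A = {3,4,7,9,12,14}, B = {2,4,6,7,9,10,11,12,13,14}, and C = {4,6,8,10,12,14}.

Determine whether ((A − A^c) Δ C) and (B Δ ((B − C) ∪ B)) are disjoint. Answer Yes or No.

Yes

A^c = {1,2,5,6,8,10,11,13}
A − A^c = {3,4,7,9,12,14}
(A − A^c) Δ C = {3,6,7,8,9,10}
B − C = {2,7,9,11,13}
(B − C) ∪ B = {2,4,6,7,9,10,11,12,13,14}
B Δ ((B − C) ∪ B) = {}
{3,6,7,8,9,10} and {} share no elements.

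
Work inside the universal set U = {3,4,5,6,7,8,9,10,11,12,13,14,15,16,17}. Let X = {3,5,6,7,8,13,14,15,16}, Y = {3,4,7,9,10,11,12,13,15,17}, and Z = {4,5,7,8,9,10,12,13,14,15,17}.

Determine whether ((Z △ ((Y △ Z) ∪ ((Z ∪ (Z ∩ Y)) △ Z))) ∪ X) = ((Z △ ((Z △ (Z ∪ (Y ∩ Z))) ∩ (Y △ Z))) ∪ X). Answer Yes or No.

No

Y △ Z = {3,5,8,11,14}
Z ∩ Y = {4,7,9,10,12,13,15,17}
Z ∪ (Z ∩ Y) = {4,5,7,8,9,10,12,13,14,15,17}
(Z ∪ (Z ∩ Y)) △ Z = {}
(Y △ Z) ∪ ((Z ∪ (Z ∩ Y)) △ Z) = {3,5,8,11,14}
Z △ ((Y △ Z) ∪ ((Z ∪ (Z ∩ Y)) △ Z)) = {3,4,7,9,10,11,12,13,15,17}
(Z △ ((Y △ Z) ∪ ((Z ∪ (Z ∩ Y)) △ Z))) ∪ X = {3,4,5,6,7,8,9,10,11,12,13,14,15,16,17}
Y ∩ Z = {4,7,9,10,12,13,15,17}
Z ∪ (Y ∩ Z) = {4,5,7,8,9,10,12,13,14,15,17}
Z △ (Z ∪ (Y ∩ Z)) = {}
(Z △ (Z ∪ (Y ∩ Z))) ∩ (Y △ Z) = {}
Z △ ((Z △ (Z ∪ (Y ∩ Z))) ∩ (Y △ Z)) = {4,5,7,8,9,10,12,13,14,15,17}
(Z △ ((Z △ (Z ∪ (Y ∩ Z))) ∩ (Y △ Z))) ∪ X = {3,4,5,6,7,8,9,10,12,13,14,15,16,17}
11 ∈ (Z △ ((Y △ Z) ∪ ((Z ∪ (Z ∩ Y)) △ Z))) ∪ X but 11 ∉ (Z △ ((Z △ (Z ∪ (Y ∩ Z))) ∩ (Y △ Z))) ∪ X, so they differ.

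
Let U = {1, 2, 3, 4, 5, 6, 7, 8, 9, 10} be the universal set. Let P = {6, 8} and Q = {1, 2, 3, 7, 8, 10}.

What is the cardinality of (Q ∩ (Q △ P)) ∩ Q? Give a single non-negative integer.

5

Q △ P = {1, 2, 3, 6, 7, 10}
Q ∩ (Q △ P) = {1, 2, 3, 7, 10}
(Q ∩ (Q △ P)) ∩ Q = {1, 2, 3, 7, 10}
|(Q ∩ (Q △ P)) ∩ Q| = 5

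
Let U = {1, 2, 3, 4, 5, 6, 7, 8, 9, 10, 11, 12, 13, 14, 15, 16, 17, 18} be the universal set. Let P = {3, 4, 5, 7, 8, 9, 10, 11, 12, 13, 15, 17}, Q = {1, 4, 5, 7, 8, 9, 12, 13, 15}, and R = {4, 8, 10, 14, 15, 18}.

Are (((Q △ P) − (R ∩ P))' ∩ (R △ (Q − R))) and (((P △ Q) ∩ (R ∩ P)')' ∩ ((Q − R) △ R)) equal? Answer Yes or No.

Q △ P = {1, 3, 10, 11, 17}
R ∩ P = {4, 8, 10, 15}
(Q △ P) − (R ∩ P) = {1, 3, 11, 17}
((Q △ P) − (R ∩ P))' = {2, 4, 5, 6, 7, 8, 9, 10, 12, 13, 14, 15, 16, 18}
Q − R = {1, 5, 7, 9, 12, 13}
R △ (Q − R) = {1, 4, 5, 7, 8, 9, 10, 12, 13, 14, 15, 18}
((Q △ P) − (R ∩ P))' ∩ (R △ (Q − R)) = {4, 5, 7, 8, 9, 10, 12, 13, 14, 15, 18}
P △ Q = {1, 3, 10, 11, 17}
(R ∩ P)' = {1, 2, 3, 5, 6, 7, 9, 11, 12, 13, 14, 16, 17, 18}
(P △ Q) ∩ (R ∩ P)' = {1, 3, 11, 17}
((P △ Q) ∩ (R ∩ P)')' = {2, 4, 5, 6, 7, 8, 9, 10, 12, 13, 14, 15, 16, 18}
(Q − R) △ R = {1, 4, 5, 7, 8, 9, 10, 12, 13, 14, 15, 18}
((P △ Q) ∩ (R ∩ P)')' ∩ ((Q − R) △ R) = {4, 5, 7, 8, 9, 10, 12, 13, 14, 15, 18}
Both equal {4, 5, 7, 8, 9, 10, 12, 13, 14, 15, 18}, so ((Q △ P) − (R ∩ P))' ∩ (R △ (Q − R)) = ((P △ Q) ∩ (R ∩ P)')' ∩ ((Q − R) △ R).

Yes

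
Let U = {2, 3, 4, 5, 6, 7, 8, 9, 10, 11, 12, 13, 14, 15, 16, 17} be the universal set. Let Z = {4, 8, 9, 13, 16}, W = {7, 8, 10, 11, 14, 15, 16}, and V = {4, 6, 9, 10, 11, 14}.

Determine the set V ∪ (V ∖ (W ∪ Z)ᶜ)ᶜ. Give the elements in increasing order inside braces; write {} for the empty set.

{2, 3, 4, 5, 6, 7, 8, 9, 10, 11, 12, 13, 14, 15, 16, 17}

W ∪ Z = {4, 7, 8, 9, 10, 11, 13, 14, 15, 16}
(W ∪ Z)ᶜ = {2, 3, 5, 6, 12, 17}
V ∖ (W ∪ Z)ᶜ = {4, 9, 10, 11, 14}
(V ∖ (W ∪ Z)ᶜ)ᶜ = {2, 3, 5, 6, 7, 8, 12, 13, 15, 16, 17}
V ∪ (V ∖ (W ∪ Z)ᶜ)ᶜ = {2, 3, 4, 5, 6, 7, 8, 9, 10, 11, 12, 13, 14, 15, 16, 17}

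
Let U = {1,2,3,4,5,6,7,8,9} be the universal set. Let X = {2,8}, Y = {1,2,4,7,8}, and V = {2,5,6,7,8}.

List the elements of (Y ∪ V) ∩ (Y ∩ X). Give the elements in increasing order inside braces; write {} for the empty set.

Y ∪ V = {1,2,4,5,6,7,8}
Y ∩ X = {2,8}
(Y ∪ V) ∩ (Y ∩ X) = {2,8}

{2,8}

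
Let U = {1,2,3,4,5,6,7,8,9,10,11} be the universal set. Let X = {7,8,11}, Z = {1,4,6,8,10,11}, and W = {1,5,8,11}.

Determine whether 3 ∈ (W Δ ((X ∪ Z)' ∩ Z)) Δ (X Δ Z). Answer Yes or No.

3 ∉ X and 3 ∉ Z, so 3 ∉ X ∪ Z
3 ∈ (X ∪ Z)' since 3 ∉ (X ∪ Z)
3 ∈ (X ∪ Z)' and 3 ∉ Z, so 3 ∉ (X ∪ Z)' ∩ Z
3 ∉ W and 3 ∉ ((X ∪ Z)' ∩ Z), so 3 ∉ W Δ ((X ∪ Z)' ∩ Z)
3 ∉ X and 3 ∉ Z, so 3 ∉ X Δ Z
3 ∉ (W Δ ((X ∪ Z)' ∩ Z)) and 3 ∉ (X Δ Z), so 3 ∉ (W Δ ((X ∪ Z)' ∩ Z)) Δ (X Δ Z)

No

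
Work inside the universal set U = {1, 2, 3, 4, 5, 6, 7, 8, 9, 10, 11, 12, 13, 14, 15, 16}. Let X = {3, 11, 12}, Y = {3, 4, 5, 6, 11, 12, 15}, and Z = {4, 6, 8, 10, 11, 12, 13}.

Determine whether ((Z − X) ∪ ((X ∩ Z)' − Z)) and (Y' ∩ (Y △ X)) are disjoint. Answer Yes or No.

Z − X = {4, 6, 8, 10, 13}
X ∩ Z = {11, 12}
(X ∩ Z)' = {1, 2, 3, 4, 5, 6, 7, 8, 9, 10, 13, 14, 15, 16}
(X ∩ Z)' − Z = {1, 2, 3, 5, 7, 9, 14, 15, 16}
(Z − X) ∪ ((X ∩ Z)' − Z) = {1, 2, 3, 4, 5, 6, 7, 8, 9, 10, 13, 14, 15, 16}
Y' = {1, 2, 7, 8, 9, 10, 13, 14, 16}
Y △ X = {4, 5, 6, 15}
Y' ∩ (Y △ X) = {}
{1, 2, 3, 4, 5, 6, 7, 8, 9, 10, 13, 14, 15, 16} and {} share no elements.

Yes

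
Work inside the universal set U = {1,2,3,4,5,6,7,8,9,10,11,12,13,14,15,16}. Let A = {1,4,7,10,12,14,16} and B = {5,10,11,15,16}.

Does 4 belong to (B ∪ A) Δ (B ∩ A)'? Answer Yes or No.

No

4 ∉ B and 4 ∈ A, so 4 ∈ B ∪ A
4 ∉ B and 4 ∈ A, so 4 ∉ B ∩ A
4 ∈ (B ∩ A)' since 4 ∉ (B ∩ A)
4 ∈ (B ∪ A) and 4 ∈ (B ∩ A)', so 4 ∉ (B ∪ A) Δ (B ∩ A)'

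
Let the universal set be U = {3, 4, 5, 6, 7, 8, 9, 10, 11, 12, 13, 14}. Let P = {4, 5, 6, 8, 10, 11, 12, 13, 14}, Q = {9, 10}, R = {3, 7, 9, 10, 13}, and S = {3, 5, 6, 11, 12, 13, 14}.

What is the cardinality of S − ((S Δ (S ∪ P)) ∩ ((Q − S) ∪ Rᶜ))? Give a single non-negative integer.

7

S ∪ P = {3, 4, 5, 6, 8, 10, 11, 12, 13, 14}
S Δ (S ∪ P) = {4, 8, 10}
Q − S = {9, 10}
Rᶜ = {4, 5, 6, 8, 11, 12, 14}
(Q − S) ∪ Rᶜ = {4, 5, 6, 8, 9, 10, 11, 12, 14}
(S Δ (S ∪ P)) ∩ ((Q − S) ∪ Rᶜ) = {4, 8, 10}
S − ((S Δ (S ∪ P)) ∩ ((Q − S) ∪ Rᶜ)) = {3, 5, 6, 11, 12, 13, 14}
|S − ((S Δ (S ∪ P)) ∩ ((Q − S) ∪ Rᶜ))| = 7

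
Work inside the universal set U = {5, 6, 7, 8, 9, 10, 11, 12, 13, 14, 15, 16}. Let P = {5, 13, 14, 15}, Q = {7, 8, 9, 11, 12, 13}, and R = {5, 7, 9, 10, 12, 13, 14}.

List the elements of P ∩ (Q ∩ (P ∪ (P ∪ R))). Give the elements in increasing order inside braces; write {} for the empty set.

P ∪ R = {5, 7, 9, 10, 12, 13, 14, 15}
P ∪ (P ∪ R) = {5, 7, 9, 10, 12, 13, 14, 15}
Q ∩ (P ∪ (P ∪ R)) = {7, 9, 12, 13}
P ∩ (Q ∩ (P ∪ (P ∪ R))) = {13}

{13}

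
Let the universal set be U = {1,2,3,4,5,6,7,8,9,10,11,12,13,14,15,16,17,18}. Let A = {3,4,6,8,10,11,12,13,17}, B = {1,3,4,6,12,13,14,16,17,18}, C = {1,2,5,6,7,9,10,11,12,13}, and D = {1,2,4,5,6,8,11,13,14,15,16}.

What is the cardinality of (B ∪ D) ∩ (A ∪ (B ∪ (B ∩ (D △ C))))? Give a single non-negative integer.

12

B ∪ D = {1,2,3,4,5,6,8,11,12,13,14,15,16,17,18}
D △ C = {4,7,8,9,10,12,14,15,16}
B ∩ (D △ C) = {4,12,14,16}
B ∪ (B ∩ (D △ C)) = {1,3,4,6,12,13,14,16,17,18}
A ∪ (B ∪ (B ∩ (D △ C))) = {1,3,4,6,8,10,11,12,13,14,16,17,18}
(B ∪ D) ∩ (A ∪ (B ∪ (B ∩ (D △ C)))) = {1,3,4,6,8,11,12,13,14,16,17,18}
|(B ∪ D) ∩ (A ∪ (B ∪ (B ∩ (D △ C))))| = 12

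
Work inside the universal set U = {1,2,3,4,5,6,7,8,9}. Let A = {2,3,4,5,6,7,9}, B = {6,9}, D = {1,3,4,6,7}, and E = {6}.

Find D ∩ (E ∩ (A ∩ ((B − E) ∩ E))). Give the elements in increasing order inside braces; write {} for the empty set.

B − E = {9}
(B − E) ∩ E = {}
A ∩ ((B − E) ∩ E) = {}
E ∩ (A ∩ ((B − E) ∩ E)) = {}
D ∩ (E ∩ (A ∩ ((B − E) ∩ E))) = {}

{}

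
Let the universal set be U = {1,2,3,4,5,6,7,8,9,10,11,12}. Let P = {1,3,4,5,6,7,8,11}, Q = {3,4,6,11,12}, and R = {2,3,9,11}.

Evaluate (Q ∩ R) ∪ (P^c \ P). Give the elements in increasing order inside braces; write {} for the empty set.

Q ∩ R = {3,11}
P^c = {2,9,10,12}
P^c \ P = {2,9,10,12}
(Q ∩ R) ∪ (P^c \ P) = {2,3,9,10,11,12}

{2,3,9,10,11,12}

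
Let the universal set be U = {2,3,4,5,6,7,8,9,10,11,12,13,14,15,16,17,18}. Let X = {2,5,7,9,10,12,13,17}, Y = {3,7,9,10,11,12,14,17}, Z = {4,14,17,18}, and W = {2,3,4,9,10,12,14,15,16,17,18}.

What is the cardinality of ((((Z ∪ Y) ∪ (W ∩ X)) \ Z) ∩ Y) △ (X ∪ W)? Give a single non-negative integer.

10

Z ∪ Y = {3,4,7,9,10,11,12,14,17,18}
W ∩ X = {2,9,10,12,17}
(Z ∪ Y) ∪ (W ∩ X) = {2,3,4,7,9,10,11,12,14,17,18}
((Z ∪ Y) ∪ (W ∩ X)) \ Z = {2,3,7,9,10,11,12}
(((Z ∪ Y) ∪ (W ∩ X)) \ Z) ∩ Y = {3,7,9,10,11,12}
X ∪ W = {2,3,4,5,7,9,10,12,13,14,15,16,17,18}
((((Z ∪ Y) ∪ (W ∩ X)) \ Z) ∩ Y) △ (X ∪ W) = {2,4,5,11,13,14,15,16,17,18}
|((((Z ∪ Y) ∪ (W ∩ X)) \ Z) ∩ Y) △ (X ∪ W)| = 10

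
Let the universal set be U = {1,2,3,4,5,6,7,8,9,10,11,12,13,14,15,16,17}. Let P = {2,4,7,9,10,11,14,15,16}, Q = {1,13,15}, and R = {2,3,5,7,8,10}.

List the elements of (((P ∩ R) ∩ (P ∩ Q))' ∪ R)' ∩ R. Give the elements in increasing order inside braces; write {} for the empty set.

P ∩ R = {2,7,10}
P ∩ Q = {15}
(P ∩ R) ∩ (P ∩ Q) = {}
((P ∩ R) ∩ (P ∩ Q))' = {1,2,3,4,5,6,7,8,9,10,11,12,13,14,15,16,17}
((P ∩ R) ∩ (P ∩ Q))' ∪ R = {1,2,3,4,5,6,7,8,9,10,11,12,13,14,15,16,17}
(((P ∩ R) ∩ (P ∩ Q))' ∪ R)' = {}
(((P ∩ R) ∩ (P ∩ Q))' ∪ R)' ∩ R = {}

{}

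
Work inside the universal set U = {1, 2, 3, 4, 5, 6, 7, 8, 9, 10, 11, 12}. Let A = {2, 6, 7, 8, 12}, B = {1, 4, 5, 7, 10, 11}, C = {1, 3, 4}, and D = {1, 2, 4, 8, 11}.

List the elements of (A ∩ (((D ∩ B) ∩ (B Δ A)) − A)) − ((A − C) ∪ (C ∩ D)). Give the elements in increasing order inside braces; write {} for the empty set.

D ∩ B = {1, 4, 11}
B Δ A = {1, 2, 4, 5, 6, 8, 10, 11, 12}
(D ∩ B) ∩ (B Δ A) = {1, 4, 11}
((D ∩ B) ∩ (B Δ A)) − A = {1, 4, 11}
A ∩ (((D ∩ B) ∩ (B Δ A)) − A) = {}
A − C = {2, 6, 7, 8, 12}
C ∩ D = {1, 4}
(A − C) ∪ (C ∩ D) = {1, 2, 4, 6, 7, 8, 12}
(A ∩ (((D ∩ B) ∩ (B Δ A)) − A)) − ((A − C) ∪ (C ∩ D)) = {}

{}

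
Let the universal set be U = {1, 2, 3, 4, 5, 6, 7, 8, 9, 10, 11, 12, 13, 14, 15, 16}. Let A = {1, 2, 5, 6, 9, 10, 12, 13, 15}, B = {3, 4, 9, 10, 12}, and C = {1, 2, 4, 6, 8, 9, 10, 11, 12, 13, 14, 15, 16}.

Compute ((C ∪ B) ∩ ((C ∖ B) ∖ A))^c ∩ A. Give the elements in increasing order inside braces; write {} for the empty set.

{1, 2, 5, 6, 9, 10, 12, 13, 15}

C ∪ B = {1, 2, 3, 4, 6, 8, 9, 10, 11, 12, 13, 14, 15, 16}
C ∖ B = {1, 2, 6, 8, 11, 13, 14, 15, 16}
(C ∖ B) ∖ A = {8, 11, 14, 16}
(C ∪ B) ∩ ((C ∖ B) ∖ A) = {8, 11, 14, 16}
((C ∪ B) ∩ ((C ∖ B) ∖ A))^c = {1, 2, 3, 4, 5, 6, 7, 9, 10, 12, 13, 15}
((C ∪ B) ∩ ((C ∖ B) ∖ A))^c ∩ A = {1, 2, 5, 6, 9, 10, 12, 13, 15}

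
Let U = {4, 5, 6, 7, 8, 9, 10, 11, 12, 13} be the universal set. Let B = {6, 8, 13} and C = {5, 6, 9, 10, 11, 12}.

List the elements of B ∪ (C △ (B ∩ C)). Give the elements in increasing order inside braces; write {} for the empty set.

B ∩ C = {6}
C △ (B ∩ C) = {5, 9, 10, 11, 12}
B ∪ (C △ (B ∩ C)) = {5, 6, 8, 9, 10, 11, 12, 13}

{5, 6, 8, 9, 10, 11, 12, 13}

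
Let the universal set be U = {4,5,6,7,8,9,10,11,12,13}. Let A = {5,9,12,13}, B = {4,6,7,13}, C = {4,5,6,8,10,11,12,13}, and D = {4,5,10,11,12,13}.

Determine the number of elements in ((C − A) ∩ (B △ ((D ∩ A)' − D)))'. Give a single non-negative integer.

8

C − A = {4,6,8,10,11}
D ∩ A = {5,12,13}
(D ∩ A)' = {4,6,7,8,9,10,11}
(D ∩ A)' − D = {6,7,8,9}
B △ ((D ∩ A)' − D) = {4,8,9,13}
(C − A) ∩ (B △ ((D ∩ A)' − D)) = {4,8}
((C − A) ∩ (B △ ((D ∩ A)' − D)))' = {5,6,7,9,10,11,12,13}
|((C − A) ∩ (B △ ((D ∩ A)' − D)))'| = 8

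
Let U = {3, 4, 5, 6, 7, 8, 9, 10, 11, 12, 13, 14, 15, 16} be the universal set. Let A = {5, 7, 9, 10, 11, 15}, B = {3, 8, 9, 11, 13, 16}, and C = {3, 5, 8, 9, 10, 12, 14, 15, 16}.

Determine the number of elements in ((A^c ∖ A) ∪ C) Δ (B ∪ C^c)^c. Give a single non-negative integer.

A^c = {3, 4, 6, 8, 12, 13, 14, 16}
A^c ∖ A = {3, 4, 6, 8, 12, 13, 14, 16}
(A^c ∖ A) ∪ C = {3, 4, 5, 6, 8, 9, 10, 12, 13, 14, 15, 16}
C^c = {4, 6, 7, 11, 13}
B ∪ C^c = {3, 4, 6, 7, 8, 9, 11, 13, 16}
(B ∪ C^c)^c = {5, 10, 12, 14, 15}
((A^c ∖ A) ∪ C) Δ (B ∪ C^c)^c = {3, 4, 6, 8, 9, 13, 16}
|((A^c ∖ A) ∪ C) Δ (B ∪ C^c)^c| = 7

7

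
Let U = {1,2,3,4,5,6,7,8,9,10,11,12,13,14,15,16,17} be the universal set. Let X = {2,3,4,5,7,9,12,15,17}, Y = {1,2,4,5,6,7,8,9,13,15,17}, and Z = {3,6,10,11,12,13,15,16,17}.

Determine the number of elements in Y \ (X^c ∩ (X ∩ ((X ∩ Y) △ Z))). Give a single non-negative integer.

X^c = {1,6,8,10,11,13,14,16}
X ∩ Y = {2,4,5,7,9,15,17}
(X ∩ Y) △ Z = {2,3,4,5,6,7,9,10,11,12,13,16}
X ∩ ((X ∩ Y) △ Z) = {2,3,4,5,7,9,12}
X^c ∩ (X ∩ ((X ∩ Y) △ Z)) = {}
Y \ (X^c ∩ (X ∩ ((X ∩ Y) △ Z))) = {1,2,4,5,6,7,8,9,13,15,17}
|Y \ (X^c ∩ (X ∩ ((X ∩ Y) △ Z)))| = 11

11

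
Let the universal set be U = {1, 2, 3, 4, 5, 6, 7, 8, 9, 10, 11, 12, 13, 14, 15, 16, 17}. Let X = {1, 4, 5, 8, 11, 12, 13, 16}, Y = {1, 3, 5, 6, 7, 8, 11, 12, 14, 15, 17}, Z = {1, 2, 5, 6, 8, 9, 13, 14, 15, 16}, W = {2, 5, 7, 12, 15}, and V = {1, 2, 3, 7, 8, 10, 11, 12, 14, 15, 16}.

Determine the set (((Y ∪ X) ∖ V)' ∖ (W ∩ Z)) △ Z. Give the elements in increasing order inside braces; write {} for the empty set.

Y ∪ X = {1, 3, 4, 5, 6, 7, 8, 11, 12, 13, 14, 15, 16, 17}
(Y ∪ X) ∖ V = {4, 5, 6, 13, 17}
((Y ∪ X) ∖ V)' = {1, 2, 3, 7, 8, 9, 10, 11, 12, 14, 15, 16}
W ∩ Z = {2, 5, 15}
((Y ∪ X) ∖ V)' ∖ (W ∩ Z) = {1, 3, 7, 8, 9, 10, 11, 12, 14, 16}
(((Y ∪ X) ∖ V)' ∖ (W ∩ Z)) △ Z = {2, 3, 5, 6, 7, 10, 11, 12, 13, 15}

{2, 3, 5, 6, 7, 10, 11, 12, 13, 15}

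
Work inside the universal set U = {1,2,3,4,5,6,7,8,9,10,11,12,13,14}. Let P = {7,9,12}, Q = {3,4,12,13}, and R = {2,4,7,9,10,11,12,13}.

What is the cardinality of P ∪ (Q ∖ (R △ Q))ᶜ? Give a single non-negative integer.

R △ Q = {2,3,7,9,10,11}
Q ∖ (R △ Q) = {4,12,13}
(Q ∖ (R △ Q))ᶜ = {1,2,3,5,6,7,8,9,10,11,14}
P ∪ (Q ∖ (R △ Q))ᶜ = {1,2,3,5,6,7,8,9,10,11,12,14}
|P ∪ (Q ∖ (R △ Q))ᶜ| = 12

12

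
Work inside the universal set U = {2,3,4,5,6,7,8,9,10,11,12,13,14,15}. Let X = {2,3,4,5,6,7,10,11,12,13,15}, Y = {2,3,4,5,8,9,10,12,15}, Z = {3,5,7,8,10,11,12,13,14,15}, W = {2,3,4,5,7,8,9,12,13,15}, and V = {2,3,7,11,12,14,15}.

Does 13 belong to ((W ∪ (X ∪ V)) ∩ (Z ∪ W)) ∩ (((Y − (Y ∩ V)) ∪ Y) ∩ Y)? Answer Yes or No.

No

13 ∈ X and 13 ∉ V, so 13 ∈ X ∪ V
13 ∈ W and 13 ∈ (X ∪ V), so 13 ∈ W ∪ (X ∪ V)
13 ∈ Z and 13 ∈ W, so 13 ∈ Z ∪ W
13 ∈ (W ∪ (X ∪ V)) and 13 ∈ (Z ∪ W), so 13 ∈ (W ∪ (X ∪ V)) ∩ (Z ∪ W)
13 ∉ Y and 13 ∉ V, so 13 ∉ Y ∩ V
13 ∉ Y and 13 ∉ (Y ∩ V), so 13 ∉ Y − (Y ∩ V)
13 ∉ (Y − (Y ∩ V)) and 13 ∉ Y, so 13 ∉ (Y − (Y ∩ V)) ∪ Y
13 ∉ ((Y − (Y ∩ V)) ∪ Y) and 13 ∉ Y, so 13 ∉ ((Y − (Y ∩ V)) ∪ Y) ∩ Y
13 ∈ ((W ∪ (X ∪ V)) ∩ (Z ∪ W)) and 13 ∉ (((Y − (Y ∩ V)) ∪ Y) ∩ Y), so 13 ∉ ((W ∪ (X ∪ V)) ∩ (Z ∪ W)) ∩ (((Y − (Y ∩ V)) ∪ Y) ∩ Y)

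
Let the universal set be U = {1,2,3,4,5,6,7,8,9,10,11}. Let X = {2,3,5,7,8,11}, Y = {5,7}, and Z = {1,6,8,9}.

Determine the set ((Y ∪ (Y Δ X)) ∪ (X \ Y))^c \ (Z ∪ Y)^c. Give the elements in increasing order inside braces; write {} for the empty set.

Y Δ X = {2,3,8,11}
Y ∪ (Y Δ X) = {2,3,5,7,8,11}
X \ Y = {2,3,8,11}
(Y ∪ (Y Δ X)) ∪ (X \ Y) = {2,3,5,7,8,11}
((Y ∪ (Y Δ X)) ∪ (X \ Y))^c = {1,4,6,9,10}
Z ∪ Y = {1,5,6,7,8,9}
(Z ∪ Y)^c = {2,3,4,10,11}
((Y ∪ (Y Δ X)) ∪ (X \ Y))^c \ (Z ∪ Y)^c = {1,6,9}

{1,6,9}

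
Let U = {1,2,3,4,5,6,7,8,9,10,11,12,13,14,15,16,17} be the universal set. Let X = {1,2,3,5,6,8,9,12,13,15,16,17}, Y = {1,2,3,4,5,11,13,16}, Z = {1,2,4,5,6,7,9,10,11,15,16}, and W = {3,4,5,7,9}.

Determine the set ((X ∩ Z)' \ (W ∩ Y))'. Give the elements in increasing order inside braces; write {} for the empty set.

X ∩ Z = {1,2,5,6,9,15,16}
(X ∩ Z)' = {3,4,7,8,10,11,12,13,14,17}
W ∩ Y = {3,4,5}
(X ∩ Z)' \ (W ∩ Y) = {7,8,10,11,12,13,14,17}
((X ∩ Z)' \ (W ∩ Y))' = {1,2,3,4,5,6,9,15,16}

{1,2,3,4,5,6,9,15,16}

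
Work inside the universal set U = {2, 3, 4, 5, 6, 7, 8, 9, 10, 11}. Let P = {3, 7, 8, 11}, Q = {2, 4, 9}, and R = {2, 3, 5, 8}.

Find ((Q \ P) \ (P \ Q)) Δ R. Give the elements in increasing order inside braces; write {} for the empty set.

{3, 4, 5, 8, 9}

Q \ P = {2, 4, 9}
P \ Q = {3, 7, 8, 11}
(Q \ P) \ (P \ Q) = {2, 4, 9}
((Q \ P) \ (P \ Q)) Δ R = {3, 4, 5, 8, 9}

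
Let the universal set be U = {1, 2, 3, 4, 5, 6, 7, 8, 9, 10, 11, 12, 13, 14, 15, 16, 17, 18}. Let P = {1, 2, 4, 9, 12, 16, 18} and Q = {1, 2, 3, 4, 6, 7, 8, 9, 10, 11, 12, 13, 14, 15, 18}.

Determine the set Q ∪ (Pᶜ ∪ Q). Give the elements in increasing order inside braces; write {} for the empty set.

{1, 2, 3, 4, 5, 6, 7, 8, 9, 10, 11, 12, 13, 14, 15, 17, 18}

Pᶜ = {3, 5, 6, 7, 8, 10, 11, 13, 14, 15, 17}
Pᶜ ∪ Q = {1, 2, 3, 4, 5, 6, 7, 8, 9, 10, 11, 12, 13, 14, 15, 17, 18}
Q ∪ (Pᶜ ∪ Q) = {1, 2, 3, 4, 5, 6, 7, 8, 9, 10, 11, 12, 13, 14, 15, 17, 18}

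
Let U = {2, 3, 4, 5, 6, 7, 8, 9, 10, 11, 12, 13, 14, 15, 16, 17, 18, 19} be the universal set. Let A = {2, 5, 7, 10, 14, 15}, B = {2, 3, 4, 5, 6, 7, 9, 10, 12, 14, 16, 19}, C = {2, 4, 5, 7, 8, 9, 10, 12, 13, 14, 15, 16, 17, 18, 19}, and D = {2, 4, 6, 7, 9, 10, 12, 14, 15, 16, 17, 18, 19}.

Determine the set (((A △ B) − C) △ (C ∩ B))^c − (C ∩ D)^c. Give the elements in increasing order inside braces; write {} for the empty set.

A △ B = {3, 4, 6, 9, 12, 15, 16, 19}
(A △ B) − C = {3, 6}
C ∩ B = {2, 4, 5, 7, 9, 10, 12, 14, 16, 19}
((A △ B) − C) △ (C ∩ B) = {2, 3, 4, 5, 6, 7, 9, 10, 12, 14, 16, 19}
(((A △ B) − C) △ (C ∩ B))^c = {8, 11, 13, 15, 17, 18}
C ∩ D = {2, 4, 7, 9, 10, 12, 14, 15, 16, 17, 18, 19}
(C ∩ D)^c = {3, 5, 6, 8, 11, 13}
(((A △ B) − C) △ (C ∩ B))^c − (C ∩ D)^c = {15, 17, 18}

{15, 17, 18}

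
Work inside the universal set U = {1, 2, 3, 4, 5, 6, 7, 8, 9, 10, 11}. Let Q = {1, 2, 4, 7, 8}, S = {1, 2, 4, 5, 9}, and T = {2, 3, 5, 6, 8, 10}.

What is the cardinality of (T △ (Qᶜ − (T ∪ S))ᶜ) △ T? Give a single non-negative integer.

Qᶜ = {3, 5, 6, 9, 10, 11}
T ∪ S = {1, 2, 3, 4, 5, 6, 8, 9, 10}
Qᶜ − (T ∪ S) = {11}
(Qᶜ − (T ∪ S))ᶜ = {1, 2, 3, 4, 5, 6, 7, 8, 9, 10}
T △ (Qᶜ − (T ∪ S))ᶜ = {1, 4, 7, 9}
(T △ (Qᶜ − (T ∪ S))ᶜ) △ T = {1, 2, 3, 4, 5, 6, 7, 8, 9, 10}
|(T △ (Qᶜ − (T ∪ S))ᶜ) △ T| = 10

10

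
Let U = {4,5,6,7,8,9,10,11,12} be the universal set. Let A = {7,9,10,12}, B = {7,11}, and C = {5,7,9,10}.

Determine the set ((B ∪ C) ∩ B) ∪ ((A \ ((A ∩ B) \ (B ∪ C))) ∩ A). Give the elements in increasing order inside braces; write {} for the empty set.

B ∪ C = {5,7,9,10,11}
(B ∪ C) ∩ B = {7,11}
A ∩ B = {7}
(A ∩ B) \ (B ∪ C) = {}
A \ ((A ∩ B) \ (B ∪ C)) = {7,9,10,12}
(A \ ((A ∩ B) \ (B ∪ C))) ∩ A = {7,9,10,12}
((B ∪ C) ∩ B) ∪ ((A \ ((A ∩ B) \ (B ∪ C))) ∩ A) = {7,9,10,11,12}

{7,9,10,11,12}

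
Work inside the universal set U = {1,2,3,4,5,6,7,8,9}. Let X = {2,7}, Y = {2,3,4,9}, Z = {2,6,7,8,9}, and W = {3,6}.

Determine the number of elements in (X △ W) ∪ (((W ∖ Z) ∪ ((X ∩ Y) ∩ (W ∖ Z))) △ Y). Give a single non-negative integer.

X △ W = {2,3,6,7}
W ∖ Z = {3}
X ∩ Y = {2}
(X ∩ Y) ∩ (W ∖ Z) = {}
(W ∖ Z) ∪ ((X ∩ Y) ∩ (W ∖ Z)) = {3}
((W ∖ Z) ∪ ((X ∩ Y) ∩ (W ∖ Z))) △ Y = {2,4,9}
(X △ W) ∪ (((W ∖ Z) ∪ ((X ∩ Y) ∩ (W ∖ Z))) △ Y) = {2,3,4,6,7,9}
|(X △ W) ∪ (((W ∖ Z) ∪ ((X ∩ Y) ∩ (W ∖ Z))) △ Y)| = 6

6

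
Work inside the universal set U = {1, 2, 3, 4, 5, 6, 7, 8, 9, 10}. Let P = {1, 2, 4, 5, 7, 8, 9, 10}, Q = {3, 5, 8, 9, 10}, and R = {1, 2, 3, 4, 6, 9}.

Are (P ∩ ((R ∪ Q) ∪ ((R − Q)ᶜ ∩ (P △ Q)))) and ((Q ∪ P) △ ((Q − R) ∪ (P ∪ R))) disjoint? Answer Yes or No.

Yes

R ∪ Q = {1, 2, 3, 4, 5, 6, 8, 9, 10}
R − Q = {1, 2, 4, 6}
(R − Q)ᶜ = {3, 5, 7, 8, 9, 10}
P △ Q = {1, 2, 3, 4, 7}
(R − Q)ᶜ ∩ (P △ Q) = {3, 7}
(R ∪ Q) ∪ ((R − Q)ᶜ ∩ (P △ Q)) = {1, 2, 3, 4, 5, 6, 7, 8, 9, 10}
P ∩ ((R ∪ Q) ∪ ((R − Q)ᶜ ∩ (P △ Q))) = {1, 2, 4, 5, 7, 8, 9, 10}
Q ∪ P = {1, 2, 3, 4, 5, 7, 8, 9, 10}
Q − R = {5, 8, 10}
P ∪ R = {1, 2, 3, 4, 5, 6, 7, 8, 9, 10}
(Q − R) ∪ (P ∪ R) = {1, 2, 3, 4, 5, 6, 7, 8, 9, 10}
(Q ∪ P) △ ((Q − R) ∪ (P ∪ R)) = {6}
{1, 2, 4, 5, 7, 8, 9, 10} and {6} share no elements.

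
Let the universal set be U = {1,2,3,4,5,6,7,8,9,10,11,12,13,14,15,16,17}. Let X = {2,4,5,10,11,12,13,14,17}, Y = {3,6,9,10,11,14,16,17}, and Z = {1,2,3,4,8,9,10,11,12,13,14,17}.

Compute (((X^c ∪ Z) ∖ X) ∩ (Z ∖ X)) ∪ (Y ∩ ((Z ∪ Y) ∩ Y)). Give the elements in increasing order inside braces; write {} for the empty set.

{1,3,6,8,9,10,11,14,16,17}

X^c = {1,3,6,7,8,9,15,16}
X^c ∪ Z = {1,2,3,4,6,7,8,9,10,11,12,13,14,15,16,17}
(X^c ∪ Z) ∖ X = {1,3,6,7,8,9,15,16}
Z ∖ X = {1,3,8,9}
((X^c ∪ Z) ∖ X) ∩ (Z ∖ X) = {1,3,8,9}
Z ∪ Y = {1,2,3,4,6,8,9,10,11,12,13,14,16,17}
(Z ∪ Y) ∩ Y = {3,6,9,10,11,14,16,17}
Y ∩ ((Z ∪ Y) ∩ Y) = {3,6,9,10,11,14,16,17}
(((X^c ∪ Z) ∖ X) ∩ (Z ∖ X)) ∪ (Y ∩ ((Z ∪ Y) ∩ Y)) = {1,3,6,8,9,10,11,14,16,17}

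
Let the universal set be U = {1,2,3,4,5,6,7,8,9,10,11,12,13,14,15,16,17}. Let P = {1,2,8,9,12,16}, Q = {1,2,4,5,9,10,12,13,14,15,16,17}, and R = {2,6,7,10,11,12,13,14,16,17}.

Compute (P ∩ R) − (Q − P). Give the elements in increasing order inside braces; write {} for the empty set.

P ∩ R = {2,12,16}
Q − P = {4,5,10,13,14,15,17}
(P ∩ R) − (Q − P) = {2,12,16}

{2,12,16}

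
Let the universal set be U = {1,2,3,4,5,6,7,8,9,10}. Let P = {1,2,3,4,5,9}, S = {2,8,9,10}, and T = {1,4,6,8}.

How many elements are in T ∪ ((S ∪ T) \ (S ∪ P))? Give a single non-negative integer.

S ∪ T = {1,2,4,6,8,9,10}
S ∪ P = {1,2,3,4,5,8,9,10}
(S ∪ T) \ (S ∪ P) = {6}
T ∪ ((S ∪ T) \ (S ∪ P)) = {1,4,6,8}
|T ∪ ((S ∪ T) \ (S ∪ P))| = 4

4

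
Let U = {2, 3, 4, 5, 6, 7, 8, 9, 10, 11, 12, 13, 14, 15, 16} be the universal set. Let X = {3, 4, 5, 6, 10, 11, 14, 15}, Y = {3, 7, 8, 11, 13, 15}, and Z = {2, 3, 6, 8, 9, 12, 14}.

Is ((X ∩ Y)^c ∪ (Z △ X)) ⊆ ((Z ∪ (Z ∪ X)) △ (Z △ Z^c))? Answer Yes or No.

No

X ∩ Y = {3, 11, 15}
(X ∩ Y)^c = {2, 4, 5, 6, 7, 8, 9, 10, 12, 13, 14, 16}
Z △ X = {2, 4, 5, 8, 9, 10, 11, 12, 15}
(X ∩ Y)^c ∪ (Z △ X) = {2, 4, 5, 6, 7, 8, 9, 10, 11, 12, 13, 14, 15, 16}
Z ∪ X = {2, 3, 4, 5, 6, 8, 9, 10, 11, 12, 14, 15}
Z ∪ (Z ∪ X) = {2, 3, 4, 5, 6, 8, 9, 10, 11, 12, 14, 15}
Z^c = {4, 5, 7, 10, 11, 13, 15, 16}
Z △ Z^c = {2, 3, 4, 5, 6, 7, 8, 9, 10, 11, 12, 13, 14, 15, 16}
(Z ∪ (Z ∪ X)) △ (Z △ Z^c) = {7, 13, 16}
2 ∈ (X ∩ Y)^c ∪ (Z △ X) but 2 ∉ (Z ∪ (Z ∪ X)) △ (Z △ Z^c), so the inclusion fails.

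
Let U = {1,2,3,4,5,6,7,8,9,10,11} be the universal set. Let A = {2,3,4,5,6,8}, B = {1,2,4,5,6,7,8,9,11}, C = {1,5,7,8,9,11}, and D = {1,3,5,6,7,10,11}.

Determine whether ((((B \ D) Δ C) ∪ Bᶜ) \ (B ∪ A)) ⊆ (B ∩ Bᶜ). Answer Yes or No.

No

B \ D = {2,4,8,9}
(B \ D) Δ C = {1,2,4,5,7,11}
Bᶜ = {3,10}
((B \ D) Δ C) ∪ Bᶜ = {1,2,3,4,5,7,10,11}
B ∪ A = {1,2,3,4,5,6,7,8,9,11}
(((B \ D) Δ C) ∪ Bᶜ) \ (B ∪ A) = {10}
B ∩ Bᶜ = {}
10 ∈ (((B \ D) Δ C) ∪ Bᶜ) \ (B ∪ A) but 10 ∉ B ∩ Bᶜ, so the inclusion fails.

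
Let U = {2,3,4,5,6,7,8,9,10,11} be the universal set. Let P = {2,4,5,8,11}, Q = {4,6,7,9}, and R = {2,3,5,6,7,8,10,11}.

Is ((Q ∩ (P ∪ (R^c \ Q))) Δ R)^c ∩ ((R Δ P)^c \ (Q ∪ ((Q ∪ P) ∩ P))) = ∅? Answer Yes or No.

Yes

R^c = {4,9}
R^c \ Q = {}
P ∪ (R^c \ Q) = {2,4,5,8,11}
Q ∩ (P ∪ (R^c \ Q)) = {4}
(Q ∩ (P ∪ (R^c \ Q))) Δ R = {2,3,4,5,6,7,8,10,11}
((Q ∩ (P ∪ (R^c \ Q))) Δ R)^c = {9}
R Δ P = {3,4,6,7,10}
(R Δ P)^c = {2,5,8,9,11}
Q ∪ P = {2,4,5,6,7,8,9,11}
(Q ∪ P) ∩ P = {2,4,5,8,11}
Q ∪ ((Q ∪ P) ∩ P) = {2,4,5,6,7,8,9,11}
(R Δ P)^c \ (Q ∪ ((Q ∪ P) ∩ P)) = {}
{9} and {} share no elements.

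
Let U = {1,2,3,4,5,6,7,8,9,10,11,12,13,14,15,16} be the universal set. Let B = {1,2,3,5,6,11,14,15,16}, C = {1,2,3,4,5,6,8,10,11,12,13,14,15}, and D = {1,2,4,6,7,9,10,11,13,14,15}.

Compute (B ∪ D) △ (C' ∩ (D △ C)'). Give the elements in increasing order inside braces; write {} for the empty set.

{1,2,3,4,5,6,7,9,10,11,13,14,15}

B ∪ D = {1,2,3,4,5,6,7,9,10,11,13,14,15,16}
C' = {7,9,16}
D △ C = {3,5,7,8,9,12}
(D △ C)' = {1,2,4,6,10,11,13,14,15,16}
C' ∩ (D △ C)' = {16}
(B ∪ D) △ (C' ∩ (D △ C)') = {1,2,3,4,5,6,7,9,10,11,13,14,15}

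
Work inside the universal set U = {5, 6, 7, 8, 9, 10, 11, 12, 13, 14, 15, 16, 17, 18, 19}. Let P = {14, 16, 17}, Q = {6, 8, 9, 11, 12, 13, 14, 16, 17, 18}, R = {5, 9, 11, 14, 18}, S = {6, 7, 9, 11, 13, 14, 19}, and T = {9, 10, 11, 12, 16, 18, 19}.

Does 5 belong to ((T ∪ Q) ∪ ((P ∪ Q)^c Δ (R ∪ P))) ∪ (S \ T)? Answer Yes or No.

No

5 ∉ T and 5 ∉ Q, so 5 ∉ T ∪ Q
5 ∉ P and 5 ∉ Q, so 5 ∉ P ∪ Q
5 ∈ (P ∪ Q)^c since 5 ∉ (P ∪ Q)
5 ∈ R and 5 ∉ P, so 5 ∈ R ∪ P
5 ∈ (P ∪ Q)^c and 5 ∈ (R ∪ P), so 5 ∉ (P ∪ Q)^c Δ (R ∪ P)
5 ∉ (T ∪ Q) and 5 ∉ ((P ∪ Q)^c Δ (R ∪ P)), so 5 ∉ (T ∪ Q) ∪ ((P ∪ Q)^c Δ (R ∪ P))
5 ∉ S and 5 ∉ T, so 5 ∉ S \ T
5 ∉ ((T ∪ Q) ∪ ((P ∪ Q)^c Δ (R ∪ P))) and 5 ∉ (S \ T), so 5 ∉ ((T ∪ Q) ∪ ((P ∪ Q)^c Δ (R ∪ P))) ∪ (S \ T)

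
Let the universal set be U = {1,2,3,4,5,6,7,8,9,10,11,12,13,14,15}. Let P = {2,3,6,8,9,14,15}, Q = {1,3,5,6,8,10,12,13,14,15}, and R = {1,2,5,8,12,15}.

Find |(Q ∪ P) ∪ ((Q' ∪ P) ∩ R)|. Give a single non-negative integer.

Q ∪ P = {1,2,3,5,6,8,9,10,12,13,14,15}
Q' = {2,4,7,9,11}
Q' ∪ P = {2,3,4,6,7,8,9,11,14,15}
(Q' ∪ P) ∩ R = {2,8,15}
(Q ∪ P) ∪ ((Q' ∪ P) ∩ R) = {1,2,3,5,6,8,9,10,12,13,14,15}
|(Q ∪ P) ∪ ((Q' ∪ P) ∩ R)| = 12

12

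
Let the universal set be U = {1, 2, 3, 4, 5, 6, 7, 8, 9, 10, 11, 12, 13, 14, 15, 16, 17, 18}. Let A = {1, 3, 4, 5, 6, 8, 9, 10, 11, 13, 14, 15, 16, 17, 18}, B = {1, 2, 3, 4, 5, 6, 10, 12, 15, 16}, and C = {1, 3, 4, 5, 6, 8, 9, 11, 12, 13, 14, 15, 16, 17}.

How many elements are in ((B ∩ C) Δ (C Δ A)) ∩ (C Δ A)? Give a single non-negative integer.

2

B ∩ C = {1, 3, 4, 5, 6, 12, 15, 16}
C Δ A = {10, 12, 18}
(B ∩ C) Δ (C Δ A) = {1, 3, 4, 5, 6, 10, 15, 16, 18}
((B ∩ C) Δ (C Δ A)) ∩ (C Δ A) = {10, 18}
|((B ∩ C) Δ (C Δ A)) ∩ (C Δ A)| = 2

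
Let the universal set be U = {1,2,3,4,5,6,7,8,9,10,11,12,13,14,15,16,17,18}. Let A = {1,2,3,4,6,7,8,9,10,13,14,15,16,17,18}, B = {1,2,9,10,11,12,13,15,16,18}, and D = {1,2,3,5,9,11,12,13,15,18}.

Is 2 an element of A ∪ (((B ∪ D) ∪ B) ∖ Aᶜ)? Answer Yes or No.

Yes

2 ∈ B and 2 ∈ D, so 2 ∈ B ∪ D
2 ∈ (B ∪ D) and 2 ∈ B, so 2 ∈ (B ∪ D) ∪ B
2 ∈ A, so 2 ∉ Aᶜ
2 ∈ ((B ∪ D) ∪ B) and 2 ∉ Aᶜ, so 2 ∈ ((B ∪ D) ∪ B) ∖ Aᶜ
2 ∈ A and 2 ∈ (((B ∪ D) ∪ B) ∖ Aᶜ), so 2 ∈ A ∪ (((B ∪ D) ∪ B) ∖ Aᶜ)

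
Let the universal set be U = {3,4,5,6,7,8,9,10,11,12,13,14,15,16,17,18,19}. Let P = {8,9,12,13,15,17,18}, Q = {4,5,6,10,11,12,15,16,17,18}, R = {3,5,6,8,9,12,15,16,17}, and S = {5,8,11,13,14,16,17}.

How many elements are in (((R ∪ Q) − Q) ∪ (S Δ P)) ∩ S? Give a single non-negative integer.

5

R ∪ Q = {3,4,5,6,8,9,10,11,12,15,16,17,18}
(R ∪ Q) − Q = {3,8,9}
S Δ P = {5,9,11,12,14,15,16,18}
((R ∪ Q) − Q) ∪ (S Δ P) = {3,5,8,9,11,12,14,15,16,18}
(((R ∪ Q) − Q) ∪ (S Δ P)) ∩ S = {5,8,11,14,16}
|(((R ∪ Q) − Q) ∪ (S Δ P)) ∩ S| = 5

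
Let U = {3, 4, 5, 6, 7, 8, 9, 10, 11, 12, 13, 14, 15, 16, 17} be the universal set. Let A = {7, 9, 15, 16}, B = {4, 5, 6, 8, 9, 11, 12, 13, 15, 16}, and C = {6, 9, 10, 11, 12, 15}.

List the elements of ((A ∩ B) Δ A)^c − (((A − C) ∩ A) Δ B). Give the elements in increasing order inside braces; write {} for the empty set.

A ∩ B = {9, 15, 16}
(A ∩ B) Δ A = {7}
((A ∩ B) Δ A)^c = {3, 4, 5, 6, 8, 9, 10, 11, 12, 13, 14, 15, 16, 17}
A − C = {7, 16}
(A − C) ∩ A = {7, 16}
((A − C) ∩ A) Δ B = {4, 5, 6, 7, 8, 9, 11, 12, 13, 15}
((A ∩ B) Δ A)^c − (((A − C) ∩ A) Δ B) = {3, 10, 14, 16, 17}

{3, 10, 14, 16, 17}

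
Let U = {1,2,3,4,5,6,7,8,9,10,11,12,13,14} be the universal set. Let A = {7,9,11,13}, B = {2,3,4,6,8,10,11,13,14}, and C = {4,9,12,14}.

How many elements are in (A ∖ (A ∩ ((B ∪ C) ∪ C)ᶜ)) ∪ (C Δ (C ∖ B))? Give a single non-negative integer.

5

B ∪ C = {2,3,4,6,8,9,10,11,12,13,14}
(B ∪ C) ∪ C = {2,3,4,6,8,9,10,11,12,13,14}
((B ∪ C) ∪ C)ᶜ = {1,5,7}
A ∩ ((B ∪ C) ∪ C)ᶜ = {7}
A ∖ (A ∩ ((B ∪ C) ∪ C)ᶜ) = {9,11,13}
C ∖ B = {9,12}
C Δ (C ∖ B) = {4,14}
(A ∖ (A ∩ ((B ∪ C) ∪ C)ᶜ)) ∪ (C Δ (C ∖ B)) = {4,9,11,13,14}
|(A ∖ (A ∩ ((B ∪ C) ∪ C)ᶜ)) ∪ (C Δ (C ∖ B))| = 5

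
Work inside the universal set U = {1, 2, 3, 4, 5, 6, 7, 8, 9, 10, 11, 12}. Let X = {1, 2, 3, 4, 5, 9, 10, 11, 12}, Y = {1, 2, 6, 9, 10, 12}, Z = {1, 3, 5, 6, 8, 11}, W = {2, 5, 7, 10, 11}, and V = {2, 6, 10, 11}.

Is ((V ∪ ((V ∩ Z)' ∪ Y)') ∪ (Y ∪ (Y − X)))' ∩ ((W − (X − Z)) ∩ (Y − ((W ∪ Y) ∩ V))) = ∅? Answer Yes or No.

Yes

V ∩ Z = {6, 11}
(V ∩ Z)' = {1, 2, 3, 4, 5, 7, 8, 9, 10, 12}
(V ∩ Z)' ∪ Y = {1, 2, 3, 4, 5, 6, 7, 8, 9, 10, 12}
((V ∩ Z)' ∪ Y)' = {11}
V ∪ ((V ∩ Z)' ∪ Y)' = {2, 6, 10, 11}
Y − X = {6}
Y ∪ (Y − X) = {1, 2, 6, 9, 10, 12}
(V ∪ ((V ∩ Z)' ∪ Y)') ∪ (Y ∪ (Y − X)) = {1, 2, 6, 9, 10, 11, 12}
((V ∪ ((V ∩ Z)' ∪ Y)') ∪ (Y ∪ (Y − X)))' = {3, 4, 5, 7, 8}
X − Z = {2, 4, 9, 10, 12}
W − (X − Z) = {5, 7, 11}
W ∪ Y = {1, 2, 5, 6, 7, 9, 10, 11, 12}
(W ∪ Y) ∩ V = {2, 6, 10, 11}
Y − ((W ∪ Y) ∩ V) = {1, 9, 12}
(W − (X − Z)) ∩ (Y − ((W ∪ Y) ∩ V)) = {}
{3, 4, 5, 7, 8} and {} share no elements.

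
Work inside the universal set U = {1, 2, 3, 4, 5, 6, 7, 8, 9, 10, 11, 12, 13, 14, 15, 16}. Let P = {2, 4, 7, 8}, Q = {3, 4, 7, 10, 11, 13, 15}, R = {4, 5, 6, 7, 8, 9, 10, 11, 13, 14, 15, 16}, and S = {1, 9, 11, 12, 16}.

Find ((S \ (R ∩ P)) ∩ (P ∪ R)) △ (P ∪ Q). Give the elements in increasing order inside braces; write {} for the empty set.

R ∩ P = {4, 7, 8}
S \ (R ∩ P) = {1, 9, 11, 12, 16}
P ∪ R = {2, 4, 5, 6, 7, 8, 9, 10, 11, 13, 14, 15, 16}
(S \ (R ∩ P)) ∩ (P ∪ R) = {9, 11, 16}
P ∪ Q = {2, 3, 4, 7, 8, 10, 11, 13, 15}
((S \ (R ∩ P)) ∩ (P ∪ R)) △ (P ∪ Q) = {2, 3, 4, 7, 8, 9, 10, 13, 15, 16}

{2, 3, 4, 7, 8, 9, 10, 13, 15, 16}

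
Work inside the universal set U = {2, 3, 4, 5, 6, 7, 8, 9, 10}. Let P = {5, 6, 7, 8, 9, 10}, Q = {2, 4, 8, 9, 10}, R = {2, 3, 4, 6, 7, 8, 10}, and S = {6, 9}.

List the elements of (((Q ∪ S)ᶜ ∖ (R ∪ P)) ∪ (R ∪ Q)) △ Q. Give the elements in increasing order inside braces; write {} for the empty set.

Q ∪ S = {2, 4, 6, 8, 9, 10}
(Q ∪ S)ᶜ = {3, 5, 7}
R ∪ P = {2, 3, 4, 5, 6, 7, 8, 9, 10}
(Q ∪ S)ᶜ ∖ (R ∪ P) = {}
R ∪ Q = {2, 3, 4, 6, 7, 8, 9, 10}
((Q ∪ S)ᶜ ∖ (R ∪ P)) ∪ (R ∪ Q) = {2, 3, 4, 6, 7, 8, 9, 10}
(((Q ∪ S)ᶜ ∖ (R ∪ P)) ∪ (R ∪ Q)) △ Q = {3, 6, 7}

{3, 6, 7}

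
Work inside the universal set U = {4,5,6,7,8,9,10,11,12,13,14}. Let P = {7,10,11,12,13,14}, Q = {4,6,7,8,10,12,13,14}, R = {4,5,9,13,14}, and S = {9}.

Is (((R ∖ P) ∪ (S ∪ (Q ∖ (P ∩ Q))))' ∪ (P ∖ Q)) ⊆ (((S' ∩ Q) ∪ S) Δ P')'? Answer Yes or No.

No

R ∖ P = {4,5,9}
P ∩ Q = {7,10,12,13,14}
Q ∖ (P ∩ Q) = {4,6,8}
S ∪ (Q ∖ (P ∩ Q)) = {4,6,8,9}
(R ∖ P) ∪ (S ∪ (Q ∖ (P ∩ Q))) = {4,5,6,8,9}
((R ∖ P) ∪ (S ∪ (Q ∖ (P ∩ Q))))' = {7,10,11,12,13,14}
P ∖ Q = {11}
((R ∖ P) ∪ (S ∪ (Q ∖ (P ∩ Q))))' ∪ (P ∖ Q) = {7,10,11,12,13,14}
S' = {4,5,6,7,8,10,11,12,13,14}
S' ∩ Q = {4,6,7,8,10,12,13,14}
(S' ∩ Q) ∪ S = {4,6,7,8,9,10,12,13,14}
P' = {4,5,6,8,9}
((S' ∩ Q) ∪ S) Δ P' = {5,7,10,12,13,14}
(((S' ∩ Q) ∪ S) Δ P')' = {4,6,8,9,11}
7 ∈ ((R ∖ P) ∪ (S ∪ (Q ∖ (P ∩ Q))))' ∪ (P ∖ Q) but 7 ∉ (((S' ∩ Q) ∪ S) Δ P')', so the inclusion fails.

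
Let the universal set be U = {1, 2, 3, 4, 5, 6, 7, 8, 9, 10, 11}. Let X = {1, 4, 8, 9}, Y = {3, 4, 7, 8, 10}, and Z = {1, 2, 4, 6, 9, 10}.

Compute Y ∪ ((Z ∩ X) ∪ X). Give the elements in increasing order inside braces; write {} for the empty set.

{1, 3, 4, 7, 8, 9, 10}

Z ∩ X = {1, 4, 9}
(Z ∩ X) ∪ X = {1, 4, 8, 9}
Y ∪ ((Z ∩ X) ∪ X) = {1, 3, 4, 7, 8, 9, 10}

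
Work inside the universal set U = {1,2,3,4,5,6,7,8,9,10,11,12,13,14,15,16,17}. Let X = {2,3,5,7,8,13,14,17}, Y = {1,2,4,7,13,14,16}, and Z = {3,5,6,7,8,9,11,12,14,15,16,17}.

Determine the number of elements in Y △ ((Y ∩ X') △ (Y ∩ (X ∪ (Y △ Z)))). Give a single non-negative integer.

X' = {1,4,6,9,10,11,12,15,16}
Y ∩ X' = {1,4,16}
Y △ Z = {1,2,3,4,5,6,8,9,11,12,13,15,17}
X ∪ (Y △ Z) = {1,2,3,4,5,6,7,8,9,11,12,13,14,15,17}
Y ∩ (X ∪ (Y △ Z)) = {1,2,4,7,13,14}
(Y ∩ X') △ (Y ∩ (X ∪ (Y △ Z))) = {2,7,13,14,16}
Y △ ((Y ∩ X') △ (Y ∩ (X ∪ (Y △ Z)))) = {1,4}
|Y △ ((Y ∩ X') △ (Y ∩ (X ∪ (Y △ Z))))| = 2

2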